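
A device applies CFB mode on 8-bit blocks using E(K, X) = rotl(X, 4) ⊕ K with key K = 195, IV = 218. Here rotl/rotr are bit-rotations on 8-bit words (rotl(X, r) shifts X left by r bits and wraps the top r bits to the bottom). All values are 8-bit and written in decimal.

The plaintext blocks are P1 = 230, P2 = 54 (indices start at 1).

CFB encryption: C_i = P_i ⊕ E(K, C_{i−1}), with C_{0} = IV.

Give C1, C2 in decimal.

C1: E(K, 218) = 110; 230 ⊕ 110 = 136.
C2: E(K, 136) = 75; 54 ⊕ 75 = 125.

C1 = 136, C2 = 125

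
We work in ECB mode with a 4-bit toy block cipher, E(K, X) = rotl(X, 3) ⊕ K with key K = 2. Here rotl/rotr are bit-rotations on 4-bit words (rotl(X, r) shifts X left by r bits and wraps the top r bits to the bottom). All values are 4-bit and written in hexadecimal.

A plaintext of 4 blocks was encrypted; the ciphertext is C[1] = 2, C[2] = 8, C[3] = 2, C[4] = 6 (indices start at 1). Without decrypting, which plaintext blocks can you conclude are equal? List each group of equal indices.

P[1] = P[3]

ECB encrypts each block independently with the same key, so equal ciphertext blocks imply equal plaintext blocks.
C[1] = C[3] = 2, so P[1] = P[3].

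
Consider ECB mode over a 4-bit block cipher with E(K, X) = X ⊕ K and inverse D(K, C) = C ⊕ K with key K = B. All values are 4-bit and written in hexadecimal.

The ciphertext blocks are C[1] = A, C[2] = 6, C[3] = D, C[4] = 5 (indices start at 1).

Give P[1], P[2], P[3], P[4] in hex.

P[1] = 1, P[2] = D, P[3] = 6, P[4] = E

ECB decryption: P_i = D(K, C_i).
P[1]: D(K, A) = 1.
P[2]: D(K, 6) = D.
P[3]: D(K, D) = 6.
P[4]: D(K, 5) = E.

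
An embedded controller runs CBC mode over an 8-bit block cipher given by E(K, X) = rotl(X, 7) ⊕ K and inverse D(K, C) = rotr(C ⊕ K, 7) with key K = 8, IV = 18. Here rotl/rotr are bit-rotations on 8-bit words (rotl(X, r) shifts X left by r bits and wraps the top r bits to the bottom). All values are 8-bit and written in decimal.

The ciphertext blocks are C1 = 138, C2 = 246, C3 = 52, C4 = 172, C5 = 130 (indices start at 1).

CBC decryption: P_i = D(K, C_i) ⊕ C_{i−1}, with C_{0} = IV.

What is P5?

P5 = 185

P5: D(K, 130) = 21; 21 ⊕ 172 = 185.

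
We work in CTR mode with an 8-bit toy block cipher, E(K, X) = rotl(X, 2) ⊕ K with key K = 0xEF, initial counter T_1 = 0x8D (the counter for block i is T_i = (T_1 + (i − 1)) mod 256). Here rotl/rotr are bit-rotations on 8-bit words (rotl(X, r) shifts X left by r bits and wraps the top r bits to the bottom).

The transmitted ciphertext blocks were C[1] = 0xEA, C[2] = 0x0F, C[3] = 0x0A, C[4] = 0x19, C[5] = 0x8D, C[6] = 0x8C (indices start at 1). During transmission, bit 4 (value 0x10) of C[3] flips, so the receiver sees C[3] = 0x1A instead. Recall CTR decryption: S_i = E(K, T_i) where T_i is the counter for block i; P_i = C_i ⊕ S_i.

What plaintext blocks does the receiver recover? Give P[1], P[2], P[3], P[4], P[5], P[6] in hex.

Only C[3] changed, to 0x1A. In CTR, a change in C_i flips the same bit in P_i only; the keystream is unaffected. Decrypting the received ciphertext:
P[1]: T = 0x8D, S = E(K, T) = 0xD9; 0xEA ⊕ 0xD9 = 0x33.
P[2]: T = 0x8E, S = E(K, T) = 0xD5; 0x0F ⊕ 0xD5 = 0xDA.
P[3]: T = 0x8F, S = E(K, T) = 0xD1; 0x1A ⊕ 0xD1 = 0xCB.
P[4]: T = 0x90, S = E(K, T) = 0xAD; 0x19 ⊕ 0xAD = 0xB4.
P[5]: T = 0x91, S = E(K, T) = 0xA9; 0x8D ⊕ 0xA9 = 0x24.
P[6]: T = 0x92, S = E(K, T) = 0xA5; 0x8C ⊕ 0xA5 = 0x29.
Blocks that differ from the original plaintext: P[3].

P[1] = 0x33, P[2] = 0xDA, P[3] = 0xCB, P[4] = 0xB4, P[5] = 0x24, P[6] = 0x29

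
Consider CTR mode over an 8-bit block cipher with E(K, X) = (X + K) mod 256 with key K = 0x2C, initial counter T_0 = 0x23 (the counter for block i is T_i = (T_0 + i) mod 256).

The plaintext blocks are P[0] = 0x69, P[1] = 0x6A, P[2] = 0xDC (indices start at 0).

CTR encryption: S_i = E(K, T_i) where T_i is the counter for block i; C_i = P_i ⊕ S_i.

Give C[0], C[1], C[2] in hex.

C[0]: T = 0x23, S = E(K, T) = 0x4F; 0x69 ⊕ 0x4F = 0x26.
C[1]: T = 0x24, S = E(K, T) = 0x50; 0x6A ⊕ 0x50 = 0x3A.
C[2]: T = 0x25, S = E(K, T) = 0x51; 0xDC ⊕ 0x51 = 0x8D.

C[0] = 0x26, C[1] = 0x3A, C[2] = 0x8D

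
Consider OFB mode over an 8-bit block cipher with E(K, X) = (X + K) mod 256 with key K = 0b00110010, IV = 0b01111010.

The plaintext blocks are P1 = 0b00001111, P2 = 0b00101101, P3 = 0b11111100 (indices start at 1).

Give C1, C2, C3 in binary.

OFB encryption: S_i = E(K, S_{i−1}) with S_{0} = IV; C_i = P_i ⊕ S_i.
C1: S = E(K, 0b01111010) = 0b10101100; 0b00001111 ⊕ 0b10101100 = 0b10100011.
C2: S = E(K, 0b10101100) = 0b11011110; 0b00101101 ⊕ 0b11011110 = 0b11110011.
C3: S = E(K, 0b11011110) = 0b00010000; 0b11111100 ⊕ 0b00010000 = 0b11101100.

C1 = 0b10100011, C2 = 0b11110011, C3 = 0b11101100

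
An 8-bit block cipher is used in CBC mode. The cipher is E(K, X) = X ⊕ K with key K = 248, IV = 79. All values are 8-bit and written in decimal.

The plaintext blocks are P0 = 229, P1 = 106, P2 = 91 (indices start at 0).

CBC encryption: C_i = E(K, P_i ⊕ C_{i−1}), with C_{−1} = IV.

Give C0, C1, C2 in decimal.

C0: P0 ⊕ 79 = 170; E(K, 170) = 82.
C1: P1 ⊕ 82 = 56; E(K, 56) = 192.
C2: P2 ⊕ 192 = 155; E(K, 155) = 99.

C0 = 82, C1 = 192, C2 = 99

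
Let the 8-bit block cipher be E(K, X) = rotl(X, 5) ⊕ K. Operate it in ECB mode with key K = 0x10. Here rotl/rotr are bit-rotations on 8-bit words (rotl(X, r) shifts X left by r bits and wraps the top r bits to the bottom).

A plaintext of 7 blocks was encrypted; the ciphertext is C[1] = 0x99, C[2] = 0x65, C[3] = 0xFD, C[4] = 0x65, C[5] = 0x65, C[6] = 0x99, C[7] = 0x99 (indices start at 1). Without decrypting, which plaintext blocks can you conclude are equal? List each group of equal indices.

ECB encrypts each block independently with the same key, so equal ciphertext blocks imply equal plaintext blocks.
C[1] = C[6] = C[7] = 0x99, so P[1] = P[6] = P[7].
C[2] = C[4] = C[5] = 0x65, so P[2] = P[4] = P[5].

P[1] = P[6] = P[7]; P[2] = P[4] = P[5]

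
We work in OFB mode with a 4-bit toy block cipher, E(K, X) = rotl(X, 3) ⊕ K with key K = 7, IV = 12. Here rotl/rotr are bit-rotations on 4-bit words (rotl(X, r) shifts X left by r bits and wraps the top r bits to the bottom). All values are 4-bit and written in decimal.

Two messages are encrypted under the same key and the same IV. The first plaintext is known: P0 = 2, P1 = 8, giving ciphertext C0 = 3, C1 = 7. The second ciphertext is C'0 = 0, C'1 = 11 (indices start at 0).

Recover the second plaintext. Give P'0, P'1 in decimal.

In OFB with a reused IV, both messages share the same keystream S_i, so C_i ⊕ C'_i = P_i ⊕ P'_i and thus P'_i = P_i ⊕ C_i ⊕ C'_i.
P'0: 2 ⊕ 3 ⊕ 0 = 1.
P'1: 8 ⊕ 7 ⊕ 11 = 4.

P'0 = 1, P'1 = 4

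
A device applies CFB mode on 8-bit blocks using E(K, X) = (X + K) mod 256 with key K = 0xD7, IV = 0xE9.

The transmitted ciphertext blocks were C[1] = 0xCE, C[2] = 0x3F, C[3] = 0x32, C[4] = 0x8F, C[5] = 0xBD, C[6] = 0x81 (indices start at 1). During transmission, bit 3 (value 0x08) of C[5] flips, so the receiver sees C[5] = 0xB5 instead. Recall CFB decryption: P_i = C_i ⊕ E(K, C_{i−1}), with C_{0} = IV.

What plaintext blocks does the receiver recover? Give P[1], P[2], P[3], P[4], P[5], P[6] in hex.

Only C[5] changed, to 0xB5. In CFB, a change in C_i flips the same bit in P_i and garbles P_{i+1}. Decrypting the received ciphertext:
P[1]: E(K, 0xE9) = 0xC0; 0xCE ⊕ 0xC0 = 0x0E.
P[2]: E(K, 0xCE) = 0xA5; 0x3F ⊕ 0xA5 = 0x9A.
P[3]: E(K, 0x3F) = 0x16; 0x32 ⊕ 0x16 = 0x24.
P[4]: E(K, 0x32) = 0x09; 0x8F ⊕ 0x09 = 0x86.
P[5]: E(K, 0x8F) = 0x66; 0xB5 ⊕ 0x66 = 0xD3.
P[6]: E(K, 0xB5) = 0x8C; 0x81 ⊕ 0x8C = 0x0D.
Blocks that differ from the original plaintext: P[5], P[6].

P[1] = 0x0E, P[2] = 0x9A, P[3] = 0x24, P[4] = 0x86, P[5] = 0xD3, P[6] = 0x0D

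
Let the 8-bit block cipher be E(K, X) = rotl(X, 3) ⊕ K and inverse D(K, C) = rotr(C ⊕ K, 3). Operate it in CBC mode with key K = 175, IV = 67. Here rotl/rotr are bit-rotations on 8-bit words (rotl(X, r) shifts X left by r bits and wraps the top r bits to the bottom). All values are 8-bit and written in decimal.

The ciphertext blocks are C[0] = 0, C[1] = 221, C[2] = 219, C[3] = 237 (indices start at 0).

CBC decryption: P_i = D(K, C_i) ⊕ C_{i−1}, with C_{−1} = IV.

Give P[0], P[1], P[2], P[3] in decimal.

P[0]: D(K, 0) = 245; 245 ⊕ 67 = 182.
P[1]: D(K, 221) = 78; 78 ⊕ 0 = 78.
P[2]: D(K, 219) = 142; 142 ⊕ 221 = 83.
P[3]: D(K, 237) = 72; 72 ⊕ 219 = 147.

P[0] = 182, P[1] = 78, P[2] = 83, P[3] = 147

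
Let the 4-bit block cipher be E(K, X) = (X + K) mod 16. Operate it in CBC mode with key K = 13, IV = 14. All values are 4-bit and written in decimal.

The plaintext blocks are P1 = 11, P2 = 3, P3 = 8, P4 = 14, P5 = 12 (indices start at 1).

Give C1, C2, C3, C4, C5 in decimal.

CBC encryption: C_i = E(K, P_i ⊕ C_{i−1}), with C_{0} = IV.
C1: P1 ⊕ 14 = 5; E(K, 5) = 2.
C2: P2 ⊕ 2 = 1; E(K, 1) = 14.
C3: P3 ⊕ 14 = 6; E(K, 6) = 3.
C4: P4 ⊕ 3 = 13; E(K, 13) = 10.
C5: P5 ⊕ 10 = 6; E(K, 6) = 3.

C1 = 2, C2 = 14, C3 = 3, C4 = 10, C5 = 3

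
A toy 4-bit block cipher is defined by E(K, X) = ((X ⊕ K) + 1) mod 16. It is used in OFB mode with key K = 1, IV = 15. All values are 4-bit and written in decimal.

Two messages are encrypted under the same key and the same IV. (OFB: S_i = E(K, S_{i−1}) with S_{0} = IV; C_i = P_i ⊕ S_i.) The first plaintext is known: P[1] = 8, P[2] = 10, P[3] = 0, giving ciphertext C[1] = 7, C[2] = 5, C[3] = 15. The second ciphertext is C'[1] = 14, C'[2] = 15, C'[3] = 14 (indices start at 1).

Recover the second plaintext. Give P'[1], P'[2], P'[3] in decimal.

In OFB with a reused IV, both messages share the same keystream S_i, so C_i ⊕ C'_i = P_i ⊕ P'_i and thus P'_i = P_i ⊕ C_i ⊕ C'_i.
P'[1]: 8 ⊕ 7 ⊕ 14 = 1.
P'[2]: 10 ⊕ 5 ⊕ 15 = 0.
P'[3]: 0 ⊕ 15 ⊕ 14 = 1.

P'[1] = 1, P'[2] = 0, P'[3] = 1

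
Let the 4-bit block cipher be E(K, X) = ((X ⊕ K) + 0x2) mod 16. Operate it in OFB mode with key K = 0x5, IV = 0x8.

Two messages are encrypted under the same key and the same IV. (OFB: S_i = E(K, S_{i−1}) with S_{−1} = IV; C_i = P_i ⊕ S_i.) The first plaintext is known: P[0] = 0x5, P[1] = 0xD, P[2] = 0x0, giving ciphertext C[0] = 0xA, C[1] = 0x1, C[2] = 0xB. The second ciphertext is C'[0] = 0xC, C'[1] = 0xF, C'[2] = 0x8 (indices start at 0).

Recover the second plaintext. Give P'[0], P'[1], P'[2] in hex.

P'[0] = 0x3, P'[1] = 0x3, P'[2] = 0x3

In OFB with a reused IV, both messages share the same keystream S_i, so C_i ⊕ C'_i = P_i ⊕ P'_i and thus P'_i = P_i ⊕ C_i ⊕ C'_i.
P'[0]: 0x5 ⊕ 0xA ⊕ 0xC = 0x3.
P'[1]: 0xD ⊕ 0x1 ⊕ 0xF = 0x3.
P'[2]: 0x0 ⊕ 0xB ⊕ 0x8 = 0x3.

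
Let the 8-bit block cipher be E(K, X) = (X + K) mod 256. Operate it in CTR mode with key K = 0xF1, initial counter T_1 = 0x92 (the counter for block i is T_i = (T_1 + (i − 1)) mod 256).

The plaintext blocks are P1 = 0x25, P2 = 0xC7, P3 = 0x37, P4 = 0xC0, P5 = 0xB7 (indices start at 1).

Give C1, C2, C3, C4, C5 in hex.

C1 = 0xA6, C2 = 0x43, C3 = 0xB2, C4 = 0x46, C5 = 0x30

CTR encryption: S_i = E(K, T_i) where T_i is the counter for block i; C_i = P_i ⊕ S_i.
C1: T = 0x92, S = E(K, T) = 0x83; 0x25 ⊕ 0x83 = 0xA6.
C2: T = 0x93, S = E(K, T) = 0x84; 0xC7 ⊕ 0x84 = 0x43.
C3: T = 0x94, S = E(K, T) = 0x85; 0x37 ⊕ 0x85 = 0xB2.
C4: T = 0x95, S = E(K, T) = 0x86; 0xC0 ⊕ 0x86 = 0x46.
C5: T = 0x96, S = E(K, T) = 0x87; 0xB7 ⊕ 0x87 = 0x30.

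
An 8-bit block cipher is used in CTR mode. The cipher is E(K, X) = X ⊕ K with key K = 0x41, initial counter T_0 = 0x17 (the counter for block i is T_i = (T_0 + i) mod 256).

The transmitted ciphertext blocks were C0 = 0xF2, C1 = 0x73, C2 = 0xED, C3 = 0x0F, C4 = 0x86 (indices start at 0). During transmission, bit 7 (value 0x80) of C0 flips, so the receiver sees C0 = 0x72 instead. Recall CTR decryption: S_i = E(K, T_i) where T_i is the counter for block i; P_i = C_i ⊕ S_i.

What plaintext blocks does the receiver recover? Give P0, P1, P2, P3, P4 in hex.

P0 = 0x24, P1 = 0x2A, P2 = 0xB5, P3 = 0x54, P4 = 0xDC

Only C0 changed, to 0x72. In CTR, a change in C_i flips the same bit in P_i only; the keystream is unaffected. Decrypting the received ciphertext:
P0: T = 0x17, S = E(K, T) = 0x56; 0x72 ⊕ 0x56 = 0x24.
P1: T = 0x18, S = E(K, T) = 0x59; 0x73 ⊕ 0x59 = 0x2A.
P2: T = 0x19, S = E(K, T) = 0x58; 0xED ⊕ 0x58 = 0xB5.
P3: T = 0x1A, S = E(K, T) = 0x5B; 0x0F ⊕ 0x5B = 0x54.
P4: T = 0x1B, S = E(K, T) = 0x5A; 0x86 ⊕ 0x5A = 0xDC.
Blocks that differ from the original plaintext: P0.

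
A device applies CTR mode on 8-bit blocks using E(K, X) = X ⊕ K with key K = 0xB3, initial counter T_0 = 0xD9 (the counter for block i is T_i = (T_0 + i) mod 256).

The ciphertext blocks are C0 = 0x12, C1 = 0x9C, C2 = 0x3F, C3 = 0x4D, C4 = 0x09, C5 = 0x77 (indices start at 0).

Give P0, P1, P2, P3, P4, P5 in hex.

CTR decryption: S_i = E(K, T_i) where T_i is the counter for block i; P_i = C_i ⊕ S_i.
P0: T = 0xD9, S = E(K, T) = 0x6A; 0x12 ⊕ 0x6A = 0x78.
P1: T = 0xDA, S = E(K, T) = 0x69; 0x9C ⊕ 0x69 = 0xF5.
P2: T = 0xDB, S = E(K, T) = 0x68; 0x3F ⊕ 0x68 = 0x57.
P3: T = 0xDC, S = E(K, T) = 0x6F; 0x4D ⊕ 0x6F = 0x22.
P4: T = 0xDD, S = E(K, T) = 0x6E; 0x09 ⊕ 0x6E = 0x67.
P5: T = 0xDE, S = E(K, T) = 0x6D; 0x77 ⊕ 0x6D = 0x1A.

P0 = 0x78, P1 = 0xF5, P2 = 0x57, P3 = 0x22, P4 = 0x67, P5 = 0x1A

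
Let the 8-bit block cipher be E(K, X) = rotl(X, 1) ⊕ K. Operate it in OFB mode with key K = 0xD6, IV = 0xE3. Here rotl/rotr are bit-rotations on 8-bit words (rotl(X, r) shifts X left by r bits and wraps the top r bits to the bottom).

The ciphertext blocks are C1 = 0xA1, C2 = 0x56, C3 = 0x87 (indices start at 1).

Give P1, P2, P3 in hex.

OFB decryption: S_i = E(K, S_{i−1}) with S_{0} = IV; P_i = C_i ⊕ S_i.
P1: S = E(K, 0xE3) = 0x11; 0xA1 ⊕ 0x11 = 0xB0.
P2: S = E(K, 0x11) = 0xF4; 0x56 ⊕ 0xF4 = 0xA2.
P3: S = E(K, 0xF4) = 0x3F; 0x87 ⊕ 0x3F = 0xB8.

P1 = 0xB0, P2 = 0xA2, P3 = 0xB8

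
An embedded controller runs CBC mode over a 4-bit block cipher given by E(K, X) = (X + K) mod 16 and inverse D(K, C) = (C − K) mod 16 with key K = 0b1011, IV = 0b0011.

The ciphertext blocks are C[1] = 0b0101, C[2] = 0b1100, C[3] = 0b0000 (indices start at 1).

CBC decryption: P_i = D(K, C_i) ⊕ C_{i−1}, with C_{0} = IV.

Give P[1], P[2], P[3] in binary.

P[1] = 0b1001, P[2] = 0b0100, P[3] = 0b1001

P[1]: D(K, 0b0101) = 0b1010; 0b1010 ⊕ 0b0011 = 0b1001.
P[2]: D(K, 0b1100) = 0b0001; 0b0001 ⊕ 0b0101 = 0b0100.
P[3]: D(K, 0b0000) = 0b0101; 0b0101 ⊕ 0b1100 = 0b1001.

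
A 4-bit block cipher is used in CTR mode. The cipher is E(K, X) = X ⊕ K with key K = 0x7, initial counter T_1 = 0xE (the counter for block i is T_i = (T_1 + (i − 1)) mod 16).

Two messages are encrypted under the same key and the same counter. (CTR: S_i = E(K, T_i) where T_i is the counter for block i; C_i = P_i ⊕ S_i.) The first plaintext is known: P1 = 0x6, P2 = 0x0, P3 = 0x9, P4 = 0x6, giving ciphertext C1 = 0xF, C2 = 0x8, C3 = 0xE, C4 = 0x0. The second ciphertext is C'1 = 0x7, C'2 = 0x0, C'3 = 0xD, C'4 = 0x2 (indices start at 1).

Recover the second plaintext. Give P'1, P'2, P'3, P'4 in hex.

In CTR with a reused counter, both messages share the same keystream S_i, so C_i ⊕ C'_i = P_i ⊕ P'_i and thus P'_i = P_i ⊕ C_i ⊕ C'_i.
P'1: 0x6 ⊕ 0xF ⊕ 0x7 = 0xE.
P'2: 0x0 ⊕ 0x8 ⊕ 0x0 = 0x8.
P'3: 0x9 ⊕ 0xE ⊕ 0xD = 0xA.
P'4: 0x6 ⊕ 0x0 ⊕ 0x2 = 0x4.

P'1 = 0xE, P'2 = 0x8, P'3 = 0xA, P'4 = 0x4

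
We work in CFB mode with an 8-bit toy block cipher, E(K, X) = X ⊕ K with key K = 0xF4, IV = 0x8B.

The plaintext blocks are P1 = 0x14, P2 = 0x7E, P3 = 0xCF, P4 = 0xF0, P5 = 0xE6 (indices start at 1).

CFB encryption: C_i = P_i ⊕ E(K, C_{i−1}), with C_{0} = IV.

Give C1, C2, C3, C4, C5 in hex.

C1 = 0x6B, C2 = 0xE1, C3 = 0xDA, C4 = 0xDE, C5 = 0xCC

C1: E(K, 0x8B) = 0x7F; 0x14 ⊕ 0x7F = 0x6B.
C2: E(K, 0x6B) = 0x9F; 0x7E ⊕ 0x9F = 0xE1.
C3: E(K, 0xE1) = 0x15; 0xCF ⊕ 0x15 = 0xDA.
C4: E(K, 0xDA) = 0x2E; 0xF0 ⊕ 0x2E = 0xDE.
C5: E(K, 0xDE) = 0x2A; 0xE6 ⊕ 0x2A = 0xCC.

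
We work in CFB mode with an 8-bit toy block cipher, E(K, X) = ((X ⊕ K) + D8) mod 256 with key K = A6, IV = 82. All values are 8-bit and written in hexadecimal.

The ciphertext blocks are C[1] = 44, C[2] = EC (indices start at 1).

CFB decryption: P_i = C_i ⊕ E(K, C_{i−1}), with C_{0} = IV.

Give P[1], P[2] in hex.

P[1] = B8, P[2] = 56

P[1]: E(K, 82) = FC; 44 ⊕ FC = B8.
P[2]: E(K, 44) = BA; EC ⊕ BA = 56.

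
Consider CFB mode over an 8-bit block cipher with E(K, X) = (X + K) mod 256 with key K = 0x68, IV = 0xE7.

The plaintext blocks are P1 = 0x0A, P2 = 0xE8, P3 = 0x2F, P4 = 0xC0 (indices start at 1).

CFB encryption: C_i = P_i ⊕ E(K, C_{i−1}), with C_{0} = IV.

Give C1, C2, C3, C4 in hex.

C1: E(K, 0xE7) = 0x4F; 0x0A ⊕ 0x4F = 0x45.
C2: E(K, 0x45) = 0xAD; 0xE8 ⊕ 0xAD = 0x45.
C3: E(K, 0x45) = 0xAD; 0x2F ⊕ 0xAD = 0x82.
C4: E(K, 0x82) = 0xEA; 0xC0 ⊕ 0xEA = 0x2A.

C1 = 0x45, C2 = 0x45, C3 = 0x82, C4 = 0x2A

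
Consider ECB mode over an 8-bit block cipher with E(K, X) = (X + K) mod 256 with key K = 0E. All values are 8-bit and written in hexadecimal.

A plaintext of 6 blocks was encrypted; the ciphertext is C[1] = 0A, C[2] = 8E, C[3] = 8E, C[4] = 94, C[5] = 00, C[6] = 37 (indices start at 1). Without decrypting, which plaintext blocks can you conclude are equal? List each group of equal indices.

ECB encrypts each block independently with the same key, so equal ciphertext blocks imply equal plaintext blocks.
C[2] = C[3] = 8E, so P[2] = P[3].

P[2] = P[3]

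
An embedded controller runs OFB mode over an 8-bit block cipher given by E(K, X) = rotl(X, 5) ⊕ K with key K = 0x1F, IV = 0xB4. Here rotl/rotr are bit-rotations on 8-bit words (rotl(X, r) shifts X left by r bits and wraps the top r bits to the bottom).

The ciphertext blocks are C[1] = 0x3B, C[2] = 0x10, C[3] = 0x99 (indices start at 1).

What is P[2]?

OFB decryption: S_i = E(K, S_{i−1}) with S_{0} = IV; P_i = C_i ⊕ S_i.
P[1]: S = E(K, 0xB4) = 0x89; 0x3B ⊕ 0x89 = 0xB2.
P[2]: S = E(K, 0x89) = 0x2E; 0x10 ⊕ 0x2E = 0x3E.

P[2] = 0x3E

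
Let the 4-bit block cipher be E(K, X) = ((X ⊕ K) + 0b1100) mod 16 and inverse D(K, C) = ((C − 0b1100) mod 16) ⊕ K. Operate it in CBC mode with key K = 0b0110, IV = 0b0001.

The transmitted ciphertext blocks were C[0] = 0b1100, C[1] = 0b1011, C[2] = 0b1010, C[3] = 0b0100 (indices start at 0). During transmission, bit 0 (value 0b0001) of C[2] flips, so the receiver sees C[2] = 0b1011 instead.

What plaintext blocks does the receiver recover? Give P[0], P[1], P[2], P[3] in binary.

CBC decryption: P_i = D(K, C_i) ⊕ C_{i−1}, with C_{−1} = IV.
Only C[2] changed, to 0b1011. In CBC, a change in C_i garbles P_i and flips the same bit in P_{i+1}. Decrypting the received ciphertext:
P[0]: D(K, 0b1100) = 0b0110; 0b0110 ⊕ 0b0001 = 0b0111.
P[1]: D(K, 0b1011) = 0b1001; 0b1001 ⊕ 0b1100 = 0b0101.
P[2]: D(K, 0b1011) = 0b1001; 0b1001 ⊕ 0b1011 = 0b0010.
P[3]: D(K, 0b0100) = 0b1110; 0b1110 ⊕ 0b1011 = 0b0101.
Blocks that differ from the original plaintext: P[2], P[3].

P[0] = 0b0111, P[1] = 0b0101, P[2] = 0b0010, P[3] = 0b0101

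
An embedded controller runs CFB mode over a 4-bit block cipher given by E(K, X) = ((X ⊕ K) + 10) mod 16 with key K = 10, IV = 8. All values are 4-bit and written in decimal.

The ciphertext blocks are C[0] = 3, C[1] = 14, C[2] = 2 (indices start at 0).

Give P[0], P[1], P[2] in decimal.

CFB decryption: P_i = C_i ⊕ E(K, C_{i−1}), with C_{−1} = IV.
P[0]: E(K, 8) = 12; 3 ⊕ 12 = 15.
P[1]: E(K, 3) = 3; 14 ⊕ 3 = 13.
P[2]: E(K, 14) = 14; 2 ⊕ 14 = 12.

P[0] = 15, P[1] = 13, P[2] = 12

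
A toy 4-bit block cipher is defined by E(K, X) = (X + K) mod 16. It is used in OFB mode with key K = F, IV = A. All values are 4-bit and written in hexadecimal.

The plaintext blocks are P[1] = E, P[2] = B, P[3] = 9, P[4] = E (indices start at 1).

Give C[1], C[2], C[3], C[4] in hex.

C[1] = 7, C[2] = 3, C[3] = E, C[4] = 8

OFB encryption: S_i = E(K, S_{i−1}) with S_{0} = IV; C_i = P_i ⊕ S_i.
C[1]: S = E(K, A) = 9; E ⊕ 9 = 7.
C[2]: S = E(K, 9) = 8; B ⊕ 8 = 3.
C[3]: S = E(K, 8) = 7; 9 ⊕ 7 = E.
C[4]: S = E(K, 7) = 6; E ⊕ 6 = 8.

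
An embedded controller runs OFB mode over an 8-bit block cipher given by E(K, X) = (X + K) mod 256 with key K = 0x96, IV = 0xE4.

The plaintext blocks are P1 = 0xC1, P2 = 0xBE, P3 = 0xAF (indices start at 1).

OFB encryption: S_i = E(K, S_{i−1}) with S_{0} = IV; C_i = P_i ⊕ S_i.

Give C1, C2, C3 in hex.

C1 = 0xBB, C2 = 0xAE, C3 = 0x09

C1: S = E(K, 0xE4) = 0x7A; 0xC1 ⊕ 0x7A = 0xBB.
C2: S = E(K, 0x7A) = 0x10; 0xBE ⊕ 0x10 = 0xAE.
C3: S = E(K, 0x10) = 0xA6; 0xAF ⊕ 0xA6 = 0x09.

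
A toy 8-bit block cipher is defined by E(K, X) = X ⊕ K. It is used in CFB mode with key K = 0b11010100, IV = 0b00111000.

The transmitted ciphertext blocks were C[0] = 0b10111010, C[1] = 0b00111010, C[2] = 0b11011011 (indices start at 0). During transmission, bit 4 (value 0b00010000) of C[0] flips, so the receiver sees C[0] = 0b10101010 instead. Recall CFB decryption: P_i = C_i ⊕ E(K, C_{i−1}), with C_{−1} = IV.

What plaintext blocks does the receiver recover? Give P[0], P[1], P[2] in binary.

P[0] = 0b01000110, P[1] = 0b01000100, P[2] = 0b00110101

Only C[0] changed, to 0b10101010. In CFB, a change in C_i flips the same bit in P_i and garbles P_{i+1}. Decrypting the received ciphertext:
P[0]: E(K, 0b00111000) = 0b11101100; 0b10101010 ⊕ 0b11101100 = 0b01000110.
P[1]: E(K, 0b10101010) = 0b01111110; 0b00111010 ⊕ 0b01111110 = 0b01000100.
P[2]: E(K, 0b00111010) = 0b11101110; 0b11011011 ⊕ 0b11101110 = 0b00110101.
Blocks that differ from the original plaintext: P[0], P[1].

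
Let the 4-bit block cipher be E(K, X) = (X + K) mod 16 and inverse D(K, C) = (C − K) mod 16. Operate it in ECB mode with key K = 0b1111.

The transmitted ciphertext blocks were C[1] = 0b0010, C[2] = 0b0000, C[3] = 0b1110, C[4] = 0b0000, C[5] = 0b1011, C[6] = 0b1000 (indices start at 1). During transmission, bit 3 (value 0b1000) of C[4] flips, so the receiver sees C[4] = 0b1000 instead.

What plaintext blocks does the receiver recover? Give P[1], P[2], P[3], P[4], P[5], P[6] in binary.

P[1] = 0b0011, P[2] = 0b0001, P[3] = 0b1111, P[4] = 0b1001, P[5] = 0b1100, P[6] = 0b1001

ECB decryption: P_i = D(K, C_i).
Only C[4] changed, to 0b1000. In ECB, a change in C_i affects only P_i. Decrypting the received ciphertext:
P[1]: D(K, 0b0010) = 0b0011.
P[2]: D(K, 0b0000) = 0b0001.
P[3]: D(K, 0b1110) = 0b1111.
P[4]: D(K, 0b1000) = 0b1001.
P[5]: D(K, 0b1011) = 0b1100.
P[6]: D(K, 0b1000) = 0b1001.
Blocks that differ from the original plaintext: P[4].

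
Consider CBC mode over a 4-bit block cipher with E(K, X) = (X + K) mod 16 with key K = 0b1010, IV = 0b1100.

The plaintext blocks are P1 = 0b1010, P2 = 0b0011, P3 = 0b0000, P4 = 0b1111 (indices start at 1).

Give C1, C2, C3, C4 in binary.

C1 = 0b0000, C2 = 0b1101, C3 = 0b0111, C4 = 0b0010

CBC encryption: C_i = E(K, P_i ⊕ C_{i−1}), with C_{0} = IV.
C1: P1 ⊕ 0b1100 = 0b0110; E(K, 0b0110) = 0b0000.
C2: P2 ⊕ 0b0000 = 0b0011; E(K, 0b0011) = 0b1101.
C3: P3 ⊕ 0b1101 = 0b1101; E(K, 0b1101) = 0b0111.
C4: P4 ⊕ 0b0111 = 0b1000; E(K, 0b1000) = 0b0010.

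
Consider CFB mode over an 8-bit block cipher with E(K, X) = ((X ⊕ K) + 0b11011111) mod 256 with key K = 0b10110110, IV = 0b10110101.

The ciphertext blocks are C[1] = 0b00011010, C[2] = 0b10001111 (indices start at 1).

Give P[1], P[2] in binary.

P[1] = 0b11111000, P[2] = 0b00000100

CFB decryption: P_i = C_i ⊕ E(K, C_{i−1}), with C_{0} = IV.
P[1]: E(K, 0b10110101) = 0b11100010; 0b00011010 ⊕ 0b11100010 = 0b11111000.
P[2]: E(K, 0b00011010) = 0b10001011; 0b10001111 ⊕ 0b10001011 = 0b00000100.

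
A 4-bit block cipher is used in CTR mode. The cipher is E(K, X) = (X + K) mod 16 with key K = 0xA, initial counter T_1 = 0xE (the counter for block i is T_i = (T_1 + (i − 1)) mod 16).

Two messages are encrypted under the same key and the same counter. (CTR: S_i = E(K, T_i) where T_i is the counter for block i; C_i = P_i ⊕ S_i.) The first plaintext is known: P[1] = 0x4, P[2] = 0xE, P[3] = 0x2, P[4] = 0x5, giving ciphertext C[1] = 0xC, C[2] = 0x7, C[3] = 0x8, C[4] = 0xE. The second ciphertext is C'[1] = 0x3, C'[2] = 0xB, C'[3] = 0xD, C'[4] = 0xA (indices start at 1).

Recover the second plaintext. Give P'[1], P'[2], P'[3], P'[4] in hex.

In CTR with a reused counter, both messages share the same keystream S_i, so C_i ⊕ C'_i = P_i ⊕ P'_i and thus P'_i = P_i ⊕ C_i ⊕ C'_i.
P'[1]: 0x4 ⊕ 0xC ⊕ 0x3 = 0xB.
P'[2]: 0xE ⊕ 0x7 ⊕ 0xB = 0x2.
P'[3]: 0x2 ⊕ 0x8 ⊕ 0xD = 0x7.
P'[4]: 0x5 ⊕ 0xE ⊕ 0xA = 0x1.

P'[1] = 0xB, P'[2] = 0x2, P'[3] = 0x7, P'[4] = 0x1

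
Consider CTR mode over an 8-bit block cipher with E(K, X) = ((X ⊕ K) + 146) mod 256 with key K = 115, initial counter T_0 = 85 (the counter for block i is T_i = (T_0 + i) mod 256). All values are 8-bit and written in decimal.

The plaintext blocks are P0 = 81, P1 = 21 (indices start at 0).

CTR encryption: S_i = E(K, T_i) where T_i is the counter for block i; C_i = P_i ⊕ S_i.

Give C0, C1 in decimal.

C0 = 233, C1 = 162

C0: T = 85, S = E(K, T) = 184; 81 ⊕ 184 = 233.
C1: T = 86, S = E(K, T) = 183; 21 ⊕ 183 = 162.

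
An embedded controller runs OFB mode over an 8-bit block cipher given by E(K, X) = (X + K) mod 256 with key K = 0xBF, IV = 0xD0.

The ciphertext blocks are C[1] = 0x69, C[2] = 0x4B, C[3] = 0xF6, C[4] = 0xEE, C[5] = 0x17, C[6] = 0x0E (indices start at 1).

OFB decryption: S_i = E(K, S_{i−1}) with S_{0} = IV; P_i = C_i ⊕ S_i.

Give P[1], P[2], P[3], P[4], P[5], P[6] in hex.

P[1] = 0xE6, P[2] = 0x05, P[3] = 0xFB, P[4] = 0x22, P[5] = 0x9C, P[6] = 0x44

P[1]: S = E(K, 0xD0) = 0x8F; 0x69 ⊕ 0x8F = 0xE6.
P[2]: S = E(K, 0x8F) = 0x4E; 0x4B ⊕ 0x4E = 0x05.
P[3]: S = E(K, 0x4E) = 0x0D; 0xF6 ⊕ 0x0D = 0xFB.
P[4]: S = E(K, 0x0D) = 0xCC; 0xEE ⊕ 0xCC = 0x22.
P[5]: S = E(K, 0xCC) = 0x8B; 0x17 ⊕ 0x8B = 0x9C.
P[6]: S = E(K, 0x8B) = 0x4A; 0x0E ⊕ 0x4A = 0x44.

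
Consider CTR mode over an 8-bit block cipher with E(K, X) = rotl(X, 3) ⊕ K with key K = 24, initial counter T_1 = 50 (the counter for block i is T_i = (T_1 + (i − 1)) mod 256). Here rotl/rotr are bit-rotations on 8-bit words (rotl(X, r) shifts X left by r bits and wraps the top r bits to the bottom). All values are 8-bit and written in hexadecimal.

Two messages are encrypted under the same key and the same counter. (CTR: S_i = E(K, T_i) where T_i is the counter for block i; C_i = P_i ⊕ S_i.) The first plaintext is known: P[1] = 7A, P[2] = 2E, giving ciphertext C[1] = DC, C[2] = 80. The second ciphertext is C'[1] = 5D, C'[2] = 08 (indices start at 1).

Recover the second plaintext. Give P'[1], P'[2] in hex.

P'[1] = FB, P'[2] = A6

In CTR with a reused counter, both messages share the same keystream S_i, so C_i ⊕ C'_i = P_i ⊕ P'_i and thus P'_i = P_i ⊕ C_i ⊕ C'_i.
P'[1]: 7A ⊕ DC ⊕ 5D = FB.
P'[2]: 2E ⊕ 80 ⊕ 08 = A6.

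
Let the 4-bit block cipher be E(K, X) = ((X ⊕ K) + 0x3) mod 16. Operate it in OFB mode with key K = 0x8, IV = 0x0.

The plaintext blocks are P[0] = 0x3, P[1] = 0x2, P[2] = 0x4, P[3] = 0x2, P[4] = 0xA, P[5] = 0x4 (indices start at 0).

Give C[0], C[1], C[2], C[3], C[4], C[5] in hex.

OFB encryption: S_i = E(K, S_{i−1}) with S_{−1} = IV; C_i = P_i ⊕ S_i.
C[0]: S = E(K, 0x0) = 0xB; 0x3 ⊕ 0xB = 0x8.
C[1]: S = E(K, 0xB) = 0x6; 0x2 ⊕ 0x6 = 0x4.
C[2]: S = E(K, 0x6) = 0x1; 0x4 ⊕ 0x1 = 0x5.
C[3]: S = E(K, 0x1) = 0xC; 0x2 ⊕ 0xC = 0xE.
C[4]: S = E(K, 0xC) = 0x7; 0xA ⊕ 0x7 = 0xD.
C[5]: S = E(K, 0x7) = 0x2; 0x4 ⊕ 0x2 = 0x6.

C[0] = 0x8, C[1] = 0x4, C[2] = 0x5, C[3] = 0xE, C[4] = 0xD, C[5] = 0x6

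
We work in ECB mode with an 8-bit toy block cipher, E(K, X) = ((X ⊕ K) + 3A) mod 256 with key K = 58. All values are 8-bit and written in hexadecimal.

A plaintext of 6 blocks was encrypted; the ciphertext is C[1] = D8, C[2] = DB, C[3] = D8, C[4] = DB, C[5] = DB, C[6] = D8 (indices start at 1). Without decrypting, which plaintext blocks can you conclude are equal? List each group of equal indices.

P[1] = P[3] = P[6]; P[2] = P[4] = P[5]

ECB encrypts each block independently with the same key, so equal ciphertext blocks imply equal plaintext blocks.
C[1] = C[3] = C[6] = D8, so P[1] = P[3] = P[6].
C[2] = C[4] = C[5] = DB, so P[2] = P[4] = P[5].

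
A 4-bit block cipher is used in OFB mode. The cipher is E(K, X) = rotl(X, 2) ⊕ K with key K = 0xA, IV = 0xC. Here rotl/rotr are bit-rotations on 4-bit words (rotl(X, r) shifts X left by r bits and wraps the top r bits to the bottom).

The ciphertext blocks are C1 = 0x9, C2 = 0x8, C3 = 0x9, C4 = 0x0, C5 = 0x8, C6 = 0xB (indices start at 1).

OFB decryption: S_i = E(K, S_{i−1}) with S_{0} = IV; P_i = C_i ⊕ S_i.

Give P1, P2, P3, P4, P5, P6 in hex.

P1 = 0x0, P2 = 0x4, P3 = 0x0, P4 = 0xC, P5 = 0x1, P6 = 0x7

P1: S = E(K, 0xC) = 0x9; 0x9 ⊕ 0x9 = 0x0.
P2: S = E(K, 0x9) = 0xC; 0x8 ⊕ 0xC = 0x4.
P3: S = E(K, 0xC) = 0x9; 0x9 ⊕ 0x9 = 0x0.
P4: S = E(K, 0x9) = 0xC; 0x0 ⊕ 0xC = 0xC.
P5: S = E(K, 0xC) = 0x9; 0x8 ⊕ 0x9 = 0x1.
P6: S = E(K, 0x9) = 0xC; 0xB ⊕ 0xC = 0x7.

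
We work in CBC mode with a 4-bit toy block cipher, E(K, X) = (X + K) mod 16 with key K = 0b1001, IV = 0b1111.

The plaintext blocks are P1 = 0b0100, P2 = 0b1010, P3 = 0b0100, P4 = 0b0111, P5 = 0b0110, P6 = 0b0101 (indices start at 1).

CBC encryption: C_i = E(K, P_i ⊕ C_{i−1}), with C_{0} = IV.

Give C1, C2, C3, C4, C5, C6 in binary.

C1 = 0b0100, C2 = 0b0111, C3 = 0b1100, C4 = 0b0100, C5 = 0b1011, C6 = 0b0111

C1: P1 ⊕ 0b1111 = 0b1011; E(K, 0b1011) = 0b0100.
C2: P2 ⊕ 0b0100 = 0b1110; E(K, 0b1110) = 0b0111.
C3: P3 ⊕ 0b0111 = 0b0011; E(K, 0b0011) = 0b1100.
C4: P4 ⊕ 0b1100 = 0b1011; E(K, 0b1011) = 0b0100.
C5: P5 ⊕ 0b0100 = 0b0010; E(K, 0b0010) = 0b1011.
C6: P6 ⊕ 0b1011 = 0b1110; E(K, 0b1110) = 0b0111.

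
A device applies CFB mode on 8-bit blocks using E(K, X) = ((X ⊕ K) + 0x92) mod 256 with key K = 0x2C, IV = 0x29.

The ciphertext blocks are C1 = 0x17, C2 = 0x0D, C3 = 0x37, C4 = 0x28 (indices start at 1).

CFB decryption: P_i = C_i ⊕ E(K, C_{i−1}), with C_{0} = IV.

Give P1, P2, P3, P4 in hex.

P1: E(K, 0x29) = 0x97; 0x17 ⊕ 0x97 = 0x80.
P2: E(K, 0x17) = 0xCD; 0x0D ⊕ 0xCD = 0xC0.
P3: E(K, 0x0D) = 0xB3; 0x37 ⊕ 0xB3 = 0x84.
P4: E(K, 0x37) = 0xAD; 0x28 ⊕ 0xAD = 0x85.

P1 = 0x80, P2 = 0xC0, P3 = 0x84, P4 = 0x85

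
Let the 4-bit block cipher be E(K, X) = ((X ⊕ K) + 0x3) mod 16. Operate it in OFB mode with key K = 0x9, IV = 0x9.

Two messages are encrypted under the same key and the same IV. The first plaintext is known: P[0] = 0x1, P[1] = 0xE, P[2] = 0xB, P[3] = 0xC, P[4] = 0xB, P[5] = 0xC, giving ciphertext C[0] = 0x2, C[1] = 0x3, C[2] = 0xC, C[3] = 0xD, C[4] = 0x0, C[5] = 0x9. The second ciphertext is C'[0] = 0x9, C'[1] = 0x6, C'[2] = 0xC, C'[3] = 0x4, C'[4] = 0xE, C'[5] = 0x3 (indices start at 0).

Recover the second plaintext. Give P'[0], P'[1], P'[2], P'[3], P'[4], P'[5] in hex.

In OFB with a reused IV, both messages share the same keystream S_i, so C_i ⊕ C'_i = P_i ⊕ P'_i and thus P'_i = P_i ⊕ C_i ⊕ C'_i.
P'[0]: 0x1 ⊕ 0x2 ⊕ 0x9 = 0xA.
P'[1]: 0xE ⊕ 0x3 ⊕ 0x6 = 0xB.
P'[2]: 0xB ⊕ 0xC ⊕ 0xC = 0xB.
P'[3]: 0xC ⊕ 0xD ⊕ 0x4 = 0x5.
P'[4]: 0xB ⊕ 0x0 ⊕ 0xE = 0x5.
P'[5]: 0xC ⊕ 0x9 ⊕ 0x3 = 0x6.

P'[0] = 0xA, P'[1] = 0xB, P'[2] = 0xB, P'[3] = 0x5, P'[4] = 0x5, P'[5] = 0x6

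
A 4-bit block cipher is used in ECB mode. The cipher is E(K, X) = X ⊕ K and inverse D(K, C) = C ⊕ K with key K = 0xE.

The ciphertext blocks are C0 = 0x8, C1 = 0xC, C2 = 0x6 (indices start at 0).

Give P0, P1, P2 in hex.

P0 = 0x6, P1 = 0x2, P2 = 0x8

ECB decryption: P_i = D(K, C_i).
P0: D(K, 0x8) = 0x6.
P1: D(K, 0xC) = 0x2.
P2: D(K, 0x6) = 0x8.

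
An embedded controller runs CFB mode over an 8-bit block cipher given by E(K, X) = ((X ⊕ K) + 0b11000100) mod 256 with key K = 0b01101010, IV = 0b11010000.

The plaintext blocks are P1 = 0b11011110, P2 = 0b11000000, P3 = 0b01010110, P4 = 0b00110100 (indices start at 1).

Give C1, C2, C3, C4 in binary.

C1 = 0b10100000, C2 = 0b01001110, C3 = 0b10111110, C4 = 0b10101100

CFB encryption: C_i = P_i ⊕ E(K, C_{i−1}), with C_{0} = IV.
C1: E(K, 0b11010000) = 0b01111110; 0b11011110 ⊕ 0b01111110 = 0b10100000.
C2: E(K, 0b10100000) = 0b10001110; 0b11000000 ⊕ 0b10001110 = 0b01001110.
C3: E(K, 0b01001110) = 0b11101000; 0b01010110 ⊕ 0b11101000 = 0b10111110.
C4: E(K, 0b10111110) = 0b10011000; 0b00110100 ⊕ 0b10011000 = 0b10101100.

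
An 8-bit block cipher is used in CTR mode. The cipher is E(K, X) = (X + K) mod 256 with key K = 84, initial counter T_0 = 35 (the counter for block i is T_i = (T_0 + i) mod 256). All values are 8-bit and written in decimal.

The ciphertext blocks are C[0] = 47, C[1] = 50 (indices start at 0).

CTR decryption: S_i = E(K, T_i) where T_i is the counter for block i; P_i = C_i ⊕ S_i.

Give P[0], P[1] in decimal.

P[0]: T = 35, S = E(K, T) = 119; 47 ⊕ 119 = 88.
P[1]: T = 36, S = E(K, T) = 120; 50 ⊕ 120 = 74.

P[0] = 88, P[1] = 74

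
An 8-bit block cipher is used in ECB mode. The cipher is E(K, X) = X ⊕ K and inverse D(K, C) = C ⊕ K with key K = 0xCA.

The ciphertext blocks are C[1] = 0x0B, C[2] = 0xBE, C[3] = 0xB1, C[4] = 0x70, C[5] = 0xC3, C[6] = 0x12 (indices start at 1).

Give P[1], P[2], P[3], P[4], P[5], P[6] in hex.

P[1] = 0xC1, P[2] = 0x74, P[3] = 0x7B, P[4] = 0xBA, P[5] = 0x09, P[6] = 0xD8

ECB decryption: P_i = D(K, C_i).
P[1]: D(K, 0x0B) = 0xC1.
P[2]: D(K, 0xBE) = 0x74.
P[3]: D(K, 0xB1) = 0x7B.
P[4]: D(K, 0x70) = 0xBA.
P[5]: D(K, 0xC3) = 0x09.
P[6]: D(K, 0x12) = 0xD8.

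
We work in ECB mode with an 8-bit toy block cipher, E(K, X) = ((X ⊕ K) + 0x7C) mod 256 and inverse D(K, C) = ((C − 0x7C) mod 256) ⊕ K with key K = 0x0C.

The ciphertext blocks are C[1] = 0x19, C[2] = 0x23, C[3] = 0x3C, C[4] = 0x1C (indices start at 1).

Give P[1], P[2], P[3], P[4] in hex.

ECB decryption: P_i = D(K, C_i).
P[1]: D(K, 0x19) = 0x91.
P[2]: D(K, 0x23) = 0xAB.
P[3]: D(K, 0x3C) = 0xCC.
P[4]: D(K, 0x1C) = 0xAC.

P[1] = 0x91, P[2] = 0xAB, P[3] = 0xCC, P[4] = 0xAC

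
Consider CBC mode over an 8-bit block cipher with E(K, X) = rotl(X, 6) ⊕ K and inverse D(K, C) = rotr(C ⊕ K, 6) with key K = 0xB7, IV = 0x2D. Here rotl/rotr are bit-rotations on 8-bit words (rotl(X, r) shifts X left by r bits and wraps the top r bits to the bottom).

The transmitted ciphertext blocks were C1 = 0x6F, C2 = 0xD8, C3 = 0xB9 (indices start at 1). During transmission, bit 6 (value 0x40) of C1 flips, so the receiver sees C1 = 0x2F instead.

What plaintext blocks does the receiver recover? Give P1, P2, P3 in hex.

P1 = 0x4F, P2 = 0x92, P3 = 0xE0

CBC decryption: P_i = D(K, C_i) ⊕ C_{i−1}, with C_{0} = IV.
Only C1 changed, to 0x2F. In CBC, a change in C_i garbles P_i and flips the same bit in P_{i+1}. Decrypting the received ciphertext:
P1: D(K, 0x2F) = 0x62; 0x62 ⊕ 0x2D = 0x4F.
P2: D(K, 0xD8) = 0xBD; 0xBD ⊕ 0x2F = 0x92.
P3: D(K, 0xB9) = 0x38; 0x38 ⊕ 0xD8 = 0xE0.
Blocks that differ from the original plaintext: P1, P2.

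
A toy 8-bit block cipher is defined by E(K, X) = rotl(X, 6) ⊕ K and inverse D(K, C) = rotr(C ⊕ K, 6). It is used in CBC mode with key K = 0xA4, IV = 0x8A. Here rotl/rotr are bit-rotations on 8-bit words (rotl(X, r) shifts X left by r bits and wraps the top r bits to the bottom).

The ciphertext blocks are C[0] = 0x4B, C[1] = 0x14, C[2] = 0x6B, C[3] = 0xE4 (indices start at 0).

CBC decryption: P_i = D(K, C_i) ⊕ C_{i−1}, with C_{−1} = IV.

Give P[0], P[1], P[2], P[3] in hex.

P[0] = 0x35, P[1] = 0x89, P[2] = 0x2B, P[3] = 0x6A

P[0]: D(K, 0x4B) = 0xBF; 0xBF ⊕ 0x8A = 0x35.
P[1]: D(K, 0x14) = 0xC2; 0xC2 ⊕ 0x4B = 0x89.
P[2]: D(K, 0x6B) = 0x3F; 0x3F ⊕ 0x14 = 0x2B.
P[3]: D(K, 0xE4) = 0x01; 0x01 ⊕ 0x6B = 0x6A.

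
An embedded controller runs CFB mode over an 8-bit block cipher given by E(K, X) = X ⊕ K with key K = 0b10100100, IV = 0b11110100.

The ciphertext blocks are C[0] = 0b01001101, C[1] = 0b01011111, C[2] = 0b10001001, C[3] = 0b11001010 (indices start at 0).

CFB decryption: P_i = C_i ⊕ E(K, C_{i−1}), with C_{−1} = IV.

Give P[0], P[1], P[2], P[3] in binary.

P[0] = 0b00011101, P[1] = 0b10110110, P[2] = 0b01110010, P[3] = 0b11100111

P[0]: E(K, 0b11110100) = 0b01010000; 0b01001101 ⊕ 0b01010000 = 0b00011101.
P[1]: E(K, 0b01001101) = 0b11101001; 0b01011111 ⊕ 0b11101001 = 0b10110110.
P[2]: E(K, 0b01011111) = 0b11111011; 0b10001001 ⊕ 0b11111011 = 0b01110010.
P[3]: E(K, 0b10001001) = 0b00101101; 0b11001010 ⊕ 0b00101101 = 0b11100111.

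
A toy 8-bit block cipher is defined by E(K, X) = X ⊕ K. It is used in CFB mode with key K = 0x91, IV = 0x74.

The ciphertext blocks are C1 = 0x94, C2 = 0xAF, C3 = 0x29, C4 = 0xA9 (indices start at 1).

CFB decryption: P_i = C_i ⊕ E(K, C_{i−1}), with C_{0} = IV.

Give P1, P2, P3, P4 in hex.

P1: E(K, 0x74) = 0xE5; 0x94 ⊕ 0xE5 = 0x71.
P2: E(K, 0x94) = 0x05; 0xAF ⊕ 0x05 = 0xAA.
P3: E(K, 0xAF) = 0x3E; 0x29 ⊕ 0x3E = 0x17.
P4: E(K, 0x29) = 0xB8; 0xA9 ⊕ 0xB8 = 0x11.

P1 = 0x71, P2 = 0xAA, P3 = 0x17, P4 = 0x11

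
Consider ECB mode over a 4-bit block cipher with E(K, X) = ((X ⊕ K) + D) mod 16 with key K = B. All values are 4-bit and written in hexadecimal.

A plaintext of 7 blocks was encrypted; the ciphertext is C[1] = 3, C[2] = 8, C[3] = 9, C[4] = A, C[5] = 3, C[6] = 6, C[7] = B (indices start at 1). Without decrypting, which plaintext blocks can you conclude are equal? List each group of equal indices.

ECB encrypts each block independently with the same key, so equal ciphertext blocks imply equal plaintext blocks.
C[1] = C[5] = 3, so P[1] = P[5].

P[1] = P[5]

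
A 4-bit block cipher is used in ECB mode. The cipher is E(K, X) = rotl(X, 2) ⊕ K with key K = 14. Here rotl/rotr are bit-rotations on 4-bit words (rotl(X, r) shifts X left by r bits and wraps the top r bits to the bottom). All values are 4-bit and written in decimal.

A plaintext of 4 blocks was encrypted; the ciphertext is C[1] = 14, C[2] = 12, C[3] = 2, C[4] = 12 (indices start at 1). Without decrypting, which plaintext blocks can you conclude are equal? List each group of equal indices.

ECB encrypts each block independently with the same key, so equal ciphertext blocks imply equal plaintext blocks.
C[2] = C[4] = 12, so P[2] = P[4].

P[2] = P[4]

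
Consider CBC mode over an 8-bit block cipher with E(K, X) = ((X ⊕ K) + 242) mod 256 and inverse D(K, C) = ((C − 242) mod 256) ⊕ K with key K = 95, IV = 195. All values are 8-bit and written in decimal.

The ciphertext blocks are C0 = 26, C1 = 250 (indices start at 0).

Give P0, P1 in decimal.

CBC decryption: P_i = D(K, C_i) ⊕ C_{i−1}, with C_{−1} = IV.
P0: D(K, 26) = 119; 119 ⊕ 195 = 180.
P1: D(K, 250) = 87; 87 ⊕ 26 = 77.

P0 = 180, P1 = 77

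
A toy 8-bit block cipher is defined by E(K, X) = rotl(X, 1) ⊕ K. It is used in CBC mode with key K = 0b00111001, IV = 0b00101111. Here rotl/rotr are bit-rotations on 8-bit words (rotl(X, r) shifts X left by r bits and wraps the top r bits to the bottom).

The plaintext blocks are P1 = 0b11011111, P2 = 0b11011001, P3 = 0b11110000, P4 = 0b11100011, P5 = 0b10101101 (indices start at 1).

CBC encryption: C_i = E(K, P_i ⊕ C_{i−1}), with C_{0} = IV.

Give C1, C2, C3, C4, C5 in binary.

C1 = 0b11011000, C2 = 0b00111011, C3 = 0b10101110, C4 = 0b10100011, C5 = 0b00100101

C1: P1 ⊕ 0b00101111 = 0b11110000; E(K, 0b11110000) = 0b11011000.
C2: P2 ⊕ 0b11011000 = 0b00000001; E(K, 0b00000001) = 0b00111011.
C3: P3 ⊕ 0b00111011 = 0b11001011; E(K, 0b11001011) = 0b10101110.
C4: P4 ⊕ 0b10101110 = 0b01001101; E(K, 0b01001101) = 0b10100011.
C5: P5 ⊕ 0b10100011 = 0b00001110; E(K, 0b00001110) = 0b00100101.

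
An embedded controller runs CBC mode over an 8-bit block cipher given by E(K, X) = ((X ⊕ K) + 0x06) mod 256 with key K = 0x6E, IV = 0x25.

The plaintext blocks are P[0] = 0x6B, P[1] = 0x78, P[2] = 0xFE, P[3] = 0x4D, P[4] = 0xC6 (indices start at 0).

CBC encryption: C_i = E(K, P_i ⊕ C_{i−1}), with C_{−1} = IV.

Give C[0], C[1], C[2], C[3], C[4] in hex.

C[0] = 0x26, C[1] = 0x36, C[2] = 0xAC, C[3] = 0x95, C[4] = 0x43

C[0]: P[0] ⊕ 0x25 = 0x4E; E(K, 0x4E) = 0x26.
C[1]: P[1] ⊕ 0x26 = 0x5E; E(K, 0x5E) = 0x36.
C[2]: P[2] ⊕ 0x36 = 0xC8; E(K, 0xC8) = 0xAC.
C[3]: P[3] ⊕ 0xAC = 0xE1; E(K, 0xE1) = 0x95.
C[4]: P[4] ⊕ 0x95 = 0x53; E(K, 0x53) = 0x43.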